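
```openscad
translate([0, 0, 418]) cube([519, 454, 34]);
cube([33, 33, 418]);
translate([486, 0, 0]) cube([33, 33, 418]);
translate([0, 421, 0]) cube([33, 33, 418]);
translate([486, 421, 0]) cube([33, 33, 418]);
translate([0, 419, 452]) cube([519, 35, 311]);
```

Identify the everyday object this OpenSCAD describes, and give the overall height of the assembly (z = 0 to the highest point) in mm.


A chair. The overall height is 763 mm.

A slab on four corner posts with a tall panel at the back — a chair. The seat slab sits at z = 418 with thickness 34, and the 311 mm backrest starts at the seat top, so the overall height is 418 + 34 + 311 = 763 mm.


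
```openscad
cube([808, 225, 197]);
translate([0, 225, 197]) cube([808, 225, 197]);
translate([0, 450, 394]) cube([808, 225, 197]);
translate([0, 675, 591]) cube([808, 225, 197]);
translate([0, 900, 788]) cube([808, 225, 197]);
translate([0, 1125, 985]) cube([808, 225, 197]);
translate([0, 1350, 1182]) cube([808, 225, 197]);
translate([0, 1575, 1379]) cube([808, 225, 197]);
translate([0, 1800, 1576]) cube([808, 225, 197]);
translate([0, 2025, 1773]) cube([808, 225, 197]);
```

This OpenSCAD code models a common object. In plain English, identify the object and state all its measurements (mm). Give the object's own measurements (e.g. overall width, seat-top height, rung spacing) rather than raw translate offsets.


A straight staircase of 10 solid steps. Each step is 808 mm wide (x), 225 mm deep (y, the going) and 197 mm tall (the rise). The first step rests on the floor; each subsequent step sits one going further in +y and one rise higher in +z, directly behind and above the previous step with no overlap.


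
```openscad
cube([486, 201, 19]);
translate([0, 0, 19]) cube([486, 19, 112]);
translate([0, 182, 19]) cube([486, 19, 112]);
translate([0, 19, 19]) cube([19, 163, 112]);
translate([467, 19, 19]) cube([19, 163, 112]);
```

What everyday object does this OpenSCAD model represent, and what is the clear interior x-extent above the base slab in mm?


An open box. The internal width is 448 mm.

A 486×201 base slab with four walls standing on it — an open box. The base is 486 mm wide and the walls are 19 mm thick, so the internal width is 486 − 2 × 19 = 448 mm.


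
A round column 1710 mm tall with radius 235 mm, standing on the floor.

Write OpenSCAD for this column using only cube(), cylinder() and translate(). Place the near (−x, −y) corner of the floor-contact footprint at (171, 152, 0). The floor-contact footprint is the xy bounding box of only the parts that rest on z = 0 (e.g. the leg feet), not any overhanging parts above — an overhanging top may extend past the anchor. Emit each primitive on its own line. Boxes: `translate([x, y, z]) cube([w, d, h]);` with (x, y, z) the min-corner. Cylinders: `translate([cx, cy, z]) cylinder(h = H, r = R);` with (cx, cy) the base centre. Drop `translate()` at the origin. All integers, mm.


translate([406, 387, 0]) cylinder(h = 1710, r = 235);


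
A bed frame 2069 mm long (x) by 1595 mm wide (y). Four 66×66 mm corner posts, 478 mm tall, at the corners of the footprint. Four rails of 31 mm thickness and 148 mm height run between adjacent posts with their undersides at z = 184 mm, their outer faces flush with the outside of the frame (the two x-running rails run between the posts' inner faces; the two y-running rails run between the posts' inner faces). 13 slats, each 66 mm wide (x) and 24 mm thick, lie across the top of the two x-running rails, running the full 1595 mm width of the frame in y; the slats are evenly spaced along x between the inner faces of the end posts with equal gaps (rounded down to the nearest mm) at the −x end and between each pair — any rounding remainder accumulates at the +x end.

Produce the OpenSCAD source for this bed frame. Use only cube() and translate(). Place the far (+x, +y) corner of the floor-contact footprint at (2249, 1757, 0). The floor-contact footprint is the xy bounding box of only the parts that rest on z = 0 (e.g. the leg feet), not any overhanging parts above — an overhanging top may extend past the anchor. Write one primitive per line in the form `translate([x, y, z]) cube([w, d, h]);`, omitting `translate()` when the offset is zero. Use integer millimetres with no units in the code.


translate([180, 162, 0]) cube([66, 66, 478]);
translate([180, 1691, 0]) cube([66, 66, 478]);
translate([2183, 162, 0]) cube([66, 66, 478]);
translate([2183, 1691, 0]) cube([66, 66, 478]);
translate([246, 162, 184]) cube([1937, 31, 148]);
translate([246, 1726, 184]) cube([1937, 31, 148]);
translate([180, 228, 184]) cube([31, 1463, 148]);
translate([2218, 228, 184]) cube([31, 1463, 148]);
translate([323, 162, 332]) cube([66, 1595, 24]);
translate([466, 162, 332]) cube([66, 1595, 24]);
translate([609, 162, 332]) cube([66, 1595, 24]);
translate([752, 162, 332]) cube([66, 1595, 24]);
translate([895, 162, 332]) cube([66, 1595, 24]);
translate([1038, 162, 332]) cube([66, 1595, 24]);
translate([1181, 162, 332]) cube([66, 1595, 24]);
translate([1324, 162, 332]) cube([66, 1595, 24]);
translate([1467, 162, 332]) cube([66, 1595, 24]);
translate([1610, 162, 332]) cube([66, 1595, 24]);
translate([1753, 162, 332]) cube([66, 1595, 24]);
translate([1896, 162, 332]) cube([66, 1595, 24]);
translate([2039, 162, 332]) cube([66, 1595, 24]);


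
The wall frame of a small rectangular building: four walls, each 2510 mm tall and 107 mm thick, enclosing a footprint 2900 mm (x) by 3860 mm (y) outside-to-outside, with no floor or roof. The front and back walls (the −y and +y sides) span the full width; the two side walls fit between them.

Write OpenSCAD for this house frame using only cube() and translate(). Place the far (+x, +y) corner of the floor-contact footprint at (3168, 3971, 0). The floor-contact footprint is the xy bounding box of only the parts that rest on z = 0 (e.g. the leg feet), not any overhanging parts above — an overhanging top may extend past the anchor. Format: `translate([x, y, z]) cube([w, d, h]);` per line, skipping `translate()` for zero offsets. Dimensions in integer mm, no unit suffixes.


translate([268, 111, 0]) cube([2900, 107, 2510]);
translate([268, 3864, 0]) cube([2900, 107, 2510]);
translate([268, 218, 0]) cube([107, 3646, 2510]);
translate([3061, 218, 0]) cube([107, 3646, 2510]);


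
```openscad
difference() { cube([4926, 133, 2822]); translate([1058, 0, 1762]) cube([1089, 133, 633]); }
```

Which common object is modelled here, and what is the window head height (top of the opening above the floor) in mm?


A wall with a window opening. The window head height is 2395 mm.

A wall with a rectangular opening subtracted — a window. Sill at z = 1762, opening 633 mm tall, so the head is at 1762 + 633 = 2395 mm.


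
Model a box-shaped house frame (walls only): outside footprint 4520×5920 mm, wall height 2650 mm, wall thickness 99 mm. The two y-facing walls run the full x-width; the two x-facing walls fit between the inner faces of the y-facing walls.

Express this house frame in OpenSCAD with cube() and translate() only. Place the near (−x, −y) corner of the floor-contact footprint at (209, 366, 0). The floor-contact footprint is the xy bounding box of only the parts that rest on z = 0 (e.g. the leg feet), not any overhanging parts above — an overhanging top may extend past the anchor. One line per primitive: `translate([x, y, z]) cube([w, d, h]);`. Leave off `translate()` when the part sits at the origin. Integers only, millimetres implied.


translate([209, 366, 0]) cube([4520, 99, 2650]);
translate([209, 6187, 0]) cube([4520, 99, 2650]);
translate([209, 465, 0]) cube([99, 5722, 2650]);
translate([4630, 465, 0]) cube([99, 5722, 2650]);


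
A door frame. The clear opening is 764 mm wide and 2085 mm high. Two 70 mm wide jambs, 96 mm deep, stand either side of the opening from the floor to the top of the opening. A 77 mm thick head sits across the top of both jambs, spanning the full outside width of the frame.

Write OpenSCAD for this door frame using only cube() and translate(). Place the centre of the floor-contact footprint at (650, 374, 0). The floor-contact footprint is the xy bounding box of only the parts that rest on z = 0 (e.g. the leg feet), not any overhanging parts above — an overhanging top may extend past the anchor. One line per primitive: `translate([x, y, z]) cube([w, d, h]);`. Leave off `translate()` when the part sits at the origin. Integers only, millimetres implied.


translate([198, 326, 0]) cube([70, 96, 2085]);
translate([1032, 326, 0]) cube([70, 96, 2085]);
translate([198, 326, 2085]) cube([904, 96, 77]);


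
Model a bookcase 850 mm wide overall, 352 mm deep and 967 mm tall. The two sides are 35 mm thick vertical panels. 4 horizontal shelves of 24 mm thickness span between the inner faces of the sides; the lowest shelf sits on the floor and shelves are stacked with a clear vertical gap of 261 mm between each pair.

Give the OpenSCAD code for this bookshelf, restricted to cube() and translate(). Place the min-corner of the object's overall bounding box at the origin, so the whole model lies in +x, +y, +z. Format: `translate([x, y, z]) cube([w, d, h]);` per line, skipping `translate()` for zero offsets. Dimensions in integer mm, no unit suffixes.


cube([35, 352, 967]);
translate([815, 0, 0]) cube([35, 352, 967]);
translate([35, 0, 0]) cube([780, 352, 24]);
translate([35, 0, 285]) cube([780, 352, 24]);
translate([35, 0, 570]) cube([780, 352, 24]);
translate([35, 0, 855]) cube([780, 352, 24]);


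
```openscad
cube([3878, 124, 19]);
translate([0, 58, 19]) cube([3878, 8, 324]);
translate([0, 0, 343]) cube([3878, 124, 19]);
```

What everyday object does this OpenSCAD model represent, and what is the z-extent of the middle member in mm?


An I-beam. The web height is 324 mm.

Two wide flanges with a thin centred web — an I-beam. Overall 362 mm minus two 19 mm flanges gives a web of 362 − 2·19 = 324 mm.


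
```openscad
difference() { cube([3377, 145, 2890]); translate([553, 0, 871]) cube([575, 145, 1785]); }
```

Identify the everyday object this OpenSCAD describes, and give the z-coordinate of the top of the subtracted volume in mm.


A wall with a window opening. The window head height is 2656 mm.

A wall with a rectangular opening subtracted — a window. Sill at z = 871, opening 1785 mm tall, so the head is at 871 + 1785 = 2656 mm.


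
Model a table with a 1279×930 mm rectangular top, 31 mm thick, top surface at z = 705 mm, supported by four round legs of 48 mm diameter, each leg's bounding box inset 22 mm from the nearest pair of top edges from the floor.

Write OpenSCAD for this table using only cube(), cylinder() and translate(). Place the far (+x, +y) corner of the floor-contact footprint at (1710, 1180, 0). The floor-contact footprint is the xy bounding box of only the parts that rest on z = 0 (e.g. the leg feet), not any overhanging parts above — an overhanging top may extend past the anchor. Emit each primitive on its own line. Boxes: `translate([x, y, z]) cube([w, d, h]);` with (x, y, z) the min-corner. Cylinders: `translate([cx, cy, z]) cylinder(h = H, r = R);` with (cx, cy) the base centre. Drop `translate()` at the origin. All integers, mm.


// leg_h = 705 - 31 = 674
translate([453, 272, 674]) cube([1279, 930, 31]);
translate([499, 318, 0]) cylinder(h = 674, r = 24);
translate([1686, 318, 0]) cylinder(h = 674, r = 24);
translate([499, 1156, 0]) cylinder(h = 674, r = 24);
translate([1686, 1156, 0]) cylinder(h = 674, r = 24);


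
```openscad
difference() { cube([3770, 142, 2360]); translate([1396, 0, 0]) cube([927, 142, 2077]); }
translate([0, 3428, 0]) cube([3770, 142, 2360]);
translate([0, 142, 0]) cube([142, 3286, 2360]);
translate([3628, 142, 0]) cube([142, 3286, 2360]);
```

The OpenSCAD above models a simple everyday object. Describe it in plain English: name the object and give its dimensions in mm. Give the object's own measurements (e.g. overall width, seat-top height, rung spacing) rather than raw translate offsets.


A single room: four walls, each 2360 mm tall and 142 mm thick, enclosing an outside footprint 3770×3570 mm (x × y), no floor or roof. The front and back walls (−y and +y sides) run the full x-width; the side walls fit between their inner faces. A door opening 927 mm wide and 2077 mm tall is cut through the front wall from the floor up, its −x edge 1396 mm from the wall's −x end.


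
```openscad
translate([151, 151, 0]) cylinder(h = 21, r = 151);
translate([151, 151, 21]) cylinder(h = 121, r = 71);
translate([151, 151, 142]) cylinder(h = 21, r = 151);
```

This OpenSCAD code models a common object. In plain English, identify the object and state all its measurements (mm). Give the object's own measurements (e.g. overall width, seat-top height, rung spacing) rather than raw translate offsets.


A spool: two coaxial disc flanges of radius 151 mm and thickness 21 mm, joined by a core cylinder of radius 71 mm and height 121 mm. The lower flange rests on z = 0 and the three cylinders share a vertical axis.


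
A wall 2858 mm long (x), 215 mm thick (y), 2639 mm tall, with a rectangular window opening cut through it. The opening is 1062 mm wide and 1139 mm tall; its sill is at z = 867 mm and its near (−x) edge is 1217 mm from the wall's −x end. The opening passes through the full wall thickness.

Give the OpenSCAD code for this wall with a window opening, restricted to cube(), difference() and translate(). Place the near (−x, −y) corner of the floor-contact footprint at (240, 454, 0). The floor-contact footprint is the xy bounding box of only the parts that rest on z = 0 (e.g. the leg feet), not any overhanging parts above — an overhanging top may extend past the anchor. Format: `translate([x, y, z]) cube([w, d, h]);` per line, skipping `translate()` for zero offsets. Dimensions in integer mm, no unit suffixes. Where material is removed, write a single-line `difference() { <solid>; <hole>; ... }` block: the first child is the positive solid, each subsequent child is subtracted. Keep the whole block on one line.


difference() { translate([240, 454, 0]) cube([2858, 215, 2639]); translate([1457, 454, 867]) cube([1062, 215, 1139]); }


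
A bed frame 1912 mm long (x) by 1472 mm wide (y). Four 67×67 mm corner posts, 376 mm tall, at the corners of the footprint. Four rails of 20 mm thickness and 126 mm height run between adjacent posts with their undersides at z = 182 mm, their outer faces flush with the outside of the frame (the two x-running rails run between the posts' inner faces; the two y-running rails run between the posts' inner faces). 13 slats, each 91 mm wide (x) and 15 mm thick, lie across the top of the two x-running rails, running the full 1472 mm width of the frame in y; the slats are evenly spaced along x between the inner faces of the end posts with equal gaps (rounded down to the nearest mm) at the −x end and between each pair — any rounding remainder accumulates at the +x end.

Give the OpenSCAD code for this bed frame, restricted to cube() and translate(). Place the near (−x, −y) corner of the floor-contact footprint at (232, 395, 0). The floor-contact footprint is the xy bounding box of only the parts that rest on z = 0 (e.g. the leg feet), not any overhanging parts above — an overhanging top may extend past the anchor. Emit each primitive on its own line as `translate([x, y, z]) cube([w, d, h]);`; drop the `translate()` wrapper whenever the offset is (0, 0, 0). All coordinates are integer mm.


// slat z = rail_z + rail_h = 182 + 126 = 308
// slat gap = ⌊(1778 − 13·91) / 14⌋ = 42
translate([232, 395, 0]) cube([67, 67, 376]);
translate([232, 1800, 0]) cube([67, 67, 376]);
translate([2077, 395, 0]) cube([67, 67, 376]);
translate([2077, 1800, 0]) cube([67, 67, 376]);
translate([299, 395, 182]) cube([1778, 20, 126]);
translate([299, 1847, 182]) cube([1778, 20, 126]);
translate([232, 462, 182]) cube([20, 1338, 126]);
translate([2124, 462, 182]) cube([20, 1338, 126]);
translate([341, 395, 308]) cube([91, 1472, 15]);
translate([474, 395, 308]) cube([91, 1472, 15]);
translate([607, 395, 308]) cube([91, 1472, 15]);
translate([740, 395, 308]) cube([91, 1472, 15]);
translate([873, 395, 308]) cube([91, 1472, 15]);
translate([1006, 395, 308]) cube([91, 1472, 15]);
translate([1139, 395, 308]) cube([91, 1472, 15]);
translate([1272, 395, 308]) cube([91, 1472, 15]);
translate([1405, 395, 308]) cube([91, 1472, 15]);
translate([1538, 395, 308]) cube([91, 1472, 15]);
translate([1671, 395, 308]) cube([91, 1472, 15]);
translate([1804, 395, 308]) cube([91, 1472, 15]);
translate([1937, 395, 308]) cube([91, 1472, 15]);


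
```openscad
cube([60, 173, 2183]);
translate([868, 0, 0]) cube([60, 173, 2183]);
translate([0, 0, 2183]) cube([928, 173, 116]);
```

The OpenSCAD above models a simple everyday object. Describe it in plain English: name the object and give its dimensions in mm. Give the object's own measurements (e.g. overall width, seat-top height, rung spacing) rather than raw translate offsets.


A door frame. The clear opening is 808 mm wide and 2183 mm high. Two 60 mm wide jambs, 173 mm deep, stand either side of the opening from the floor to the top of the opening. A 116 mm thick head sits across the top of both jambs, spanning the full outside width of the frame.


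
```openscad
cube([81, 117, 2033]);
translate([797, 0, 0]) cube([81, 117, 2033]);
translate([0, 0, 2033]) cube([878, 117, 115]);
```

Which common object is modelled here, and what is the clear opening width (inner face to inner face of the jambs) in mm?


A door frame. The clear opening width is 716 mm.

Two 2033 mm tall posts with a header on top — a door frame. The left jamb is 81 mm wide at x = 0; the right jamb starts at x = 797. The clear opening is 797 − 81 = 716 mm.


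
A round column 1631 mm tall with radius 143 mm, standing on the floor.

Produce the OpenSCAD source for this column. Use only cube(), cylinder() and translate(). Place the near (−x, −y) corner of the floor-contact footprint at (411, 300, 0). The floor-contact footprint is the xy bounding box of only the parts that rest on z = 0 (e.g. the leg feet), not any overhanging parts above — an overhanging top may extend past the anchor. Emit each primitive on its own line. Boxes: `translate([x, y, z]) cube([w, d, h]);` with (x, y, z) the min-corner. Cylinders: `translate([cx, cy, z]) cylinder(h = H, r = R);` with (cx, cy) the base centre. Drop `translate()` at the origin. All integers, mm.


translate([554, 443, 0]) cylinder(h = 1631, r = 143);


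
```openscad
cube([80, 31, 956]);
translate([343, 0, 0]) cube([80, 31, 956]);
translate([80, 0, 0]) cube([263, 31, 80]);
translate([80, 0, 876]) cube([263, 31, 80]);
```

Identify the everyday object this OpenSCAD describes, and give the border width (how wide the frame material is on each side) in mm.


A picture frame. The border width is 80 mm.

Four thin pieces enclosing a rectangular opening — a picture frame. The two full-height stiles are 956 mm tall; the top rail sits at z = 876 and is 80 mm tall, so the border above the opening is 956 − 876 = 80 mm, matching the stile x-width.


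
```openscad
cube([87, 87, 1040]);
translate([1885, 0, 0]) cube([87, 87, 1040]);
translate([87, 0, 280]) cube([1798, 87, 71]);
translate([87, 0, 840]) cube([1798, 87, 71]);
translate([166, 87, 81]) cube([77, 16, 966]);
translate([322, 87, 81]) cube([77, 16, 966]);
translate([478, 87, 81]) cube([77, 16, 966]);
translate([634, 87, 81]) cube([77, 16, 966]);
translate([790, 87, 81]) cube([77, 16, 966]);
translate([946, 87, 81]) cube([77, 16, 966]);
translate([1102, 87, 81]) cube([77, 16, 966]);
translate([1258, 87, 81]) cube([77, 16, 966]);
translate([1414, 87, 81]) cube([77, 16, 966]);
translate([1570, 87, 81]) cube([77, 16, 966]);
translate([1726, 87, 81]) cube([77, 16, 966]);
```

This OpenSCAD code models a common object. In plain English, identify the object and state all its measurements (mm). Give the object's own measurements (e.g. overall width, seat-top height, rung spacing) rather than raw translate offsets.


A fence section. Two 87×87 mm posts, 1040 mm tall, stand on the floor with a clear span of 1798 mm between their inner faces. Two horizontal rails of 87×71 mm section span the gap between the posts with their undersides at z = 280 mm and z = 840 mm, flush with the posts' −y face. 11 pickets, each 77 mm wide, 16 mm thick and 966 mm tall, are fixed to the +y face of the rails with their bottoms at z = 81 mm, spaced across the span with a 79 mm gap after the −x post and between neighbouring pickets, with 82 mm left before the +x post.


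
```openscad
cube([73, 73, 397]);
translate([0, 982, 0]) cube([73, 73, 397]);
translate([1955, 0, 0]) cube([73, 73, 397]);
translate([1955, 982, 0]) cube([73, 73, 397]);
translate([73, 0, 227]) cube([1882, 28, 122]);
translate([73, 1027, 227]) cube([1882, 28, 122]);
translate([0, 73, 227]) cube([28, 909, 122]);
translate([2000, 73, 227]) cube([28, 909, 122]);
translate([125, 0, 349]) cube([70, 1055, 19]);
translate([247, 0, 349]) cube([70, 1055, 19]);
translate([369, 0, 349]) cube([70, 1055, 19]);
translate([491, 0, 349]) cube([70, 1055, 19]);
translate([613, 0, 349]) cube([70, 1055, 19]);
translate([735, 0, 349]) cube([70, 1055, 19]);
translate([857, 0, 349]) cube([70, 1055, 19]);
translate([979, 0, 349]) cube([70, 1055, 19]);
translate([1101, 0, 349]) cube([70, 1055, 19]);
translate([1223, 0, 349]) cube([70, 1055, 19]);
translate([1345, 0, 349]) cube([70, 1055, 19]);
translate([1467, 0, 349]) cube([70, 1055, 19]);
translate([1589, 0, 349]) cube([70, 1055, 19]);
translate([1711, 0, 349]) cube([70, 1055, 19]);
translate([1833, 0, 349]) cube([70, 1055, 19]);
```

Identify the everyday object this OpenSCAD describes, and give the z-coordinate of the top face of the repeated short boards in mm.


A bed frame. The slat-top height is 368 mm.

Four posts, four rails, and a row of slats — a bed frame. Slats sit on the rails at z = 227 + 122 = 349; with slat thickness 19, the top is 368 mm.


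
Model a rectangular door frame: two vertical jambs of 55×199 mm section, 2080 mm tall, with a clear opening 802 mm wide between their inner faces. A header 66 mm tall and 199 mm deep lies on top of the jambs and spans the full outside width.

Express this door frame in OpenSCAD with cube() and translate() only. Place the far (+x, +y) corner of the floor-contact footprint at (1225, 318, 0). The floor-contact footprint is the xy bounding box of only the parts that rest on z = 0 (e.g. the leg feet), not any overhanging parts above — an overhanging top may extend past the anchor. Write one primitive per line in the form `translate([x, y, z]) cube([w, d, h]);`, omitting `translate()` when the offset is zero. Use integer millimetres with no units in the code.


translate([313, 119, 0]) cube([55, 199, 2080]);
translate([1170, 119, 0]) cube([55, 199, 2080]);
translate([313, 119, 2080]) cube([912, 199, 66]);


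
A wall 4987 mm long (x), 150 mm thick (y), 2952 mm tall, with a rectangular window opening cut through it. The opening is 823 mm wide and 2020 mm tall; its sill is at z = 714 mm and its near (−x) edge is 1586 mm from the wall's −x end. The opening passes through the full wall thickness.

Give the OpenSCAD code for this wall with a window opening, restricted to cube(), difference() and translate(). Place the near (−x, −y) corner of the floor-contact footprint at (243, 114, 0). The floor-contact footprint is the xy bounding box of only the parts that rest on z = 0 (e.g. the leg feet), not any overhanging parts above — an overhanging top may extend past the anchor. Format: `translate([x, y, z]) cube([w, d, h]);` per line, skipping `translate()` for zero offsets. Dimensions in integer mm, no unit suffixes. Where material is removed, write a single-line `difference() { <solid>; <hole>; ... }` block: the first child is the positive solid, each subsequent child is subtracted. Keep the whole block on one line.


difference() { translate([243, 114, 0]) cube([4987, 150, 2952]); translate([1829, 114, 714]) cube([823, 150, 2020]); }


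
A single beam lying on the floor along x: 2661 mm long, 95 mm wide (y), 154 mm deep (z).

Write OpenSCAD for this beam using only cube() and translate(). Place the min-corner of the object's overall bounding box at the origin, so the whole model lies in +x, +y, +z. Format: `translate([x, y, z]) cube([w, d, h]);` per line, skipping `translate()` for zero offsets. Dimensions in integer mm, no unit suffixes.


cube([2661, 95, 154]);


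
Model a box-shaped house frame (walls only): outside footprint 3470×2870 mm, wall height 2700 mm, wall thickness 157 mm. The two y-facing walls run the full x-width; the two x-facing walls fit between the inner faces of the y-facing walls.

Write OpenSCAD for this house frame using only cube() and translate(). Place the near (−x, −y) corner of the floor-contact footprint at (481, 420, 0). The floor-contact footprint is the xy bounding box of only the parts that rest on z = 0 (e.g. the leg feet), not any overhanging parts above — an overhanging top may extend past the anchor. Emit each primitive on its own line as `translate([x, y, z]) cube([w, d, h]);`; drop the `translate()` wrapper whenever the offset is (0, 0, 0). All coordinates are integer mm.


translate([481, 420, 0]) cube([3470, 157, 2700]);
translate([481, 3133, 0]) cube([3470, 157, 2700]);
translate([481, 577, 0]) cube([157, 2556, 2700]);
translate([3794, 577, 0]) cube([157, 2556, 2700]);


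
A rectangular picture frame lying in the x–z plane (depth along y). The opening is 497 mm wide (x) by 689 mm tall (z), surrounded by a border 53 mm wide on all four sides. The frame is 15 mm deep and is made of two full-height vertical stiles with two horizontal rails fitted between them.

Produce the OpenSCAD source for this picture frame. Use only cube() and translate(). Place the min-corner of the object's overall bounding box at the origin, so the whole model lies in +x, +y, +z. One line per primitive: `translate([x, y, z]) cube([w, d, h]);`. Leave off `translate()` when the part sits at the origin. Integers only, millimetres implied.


cube([53, 15, 795]);
translate([550, 0, 0]) cube([53, 15, 795]);
translate([53, 0, 0]) cube([497, 15, 53]);
translate([53, 0, 742]) cube([497, 15, 53]);


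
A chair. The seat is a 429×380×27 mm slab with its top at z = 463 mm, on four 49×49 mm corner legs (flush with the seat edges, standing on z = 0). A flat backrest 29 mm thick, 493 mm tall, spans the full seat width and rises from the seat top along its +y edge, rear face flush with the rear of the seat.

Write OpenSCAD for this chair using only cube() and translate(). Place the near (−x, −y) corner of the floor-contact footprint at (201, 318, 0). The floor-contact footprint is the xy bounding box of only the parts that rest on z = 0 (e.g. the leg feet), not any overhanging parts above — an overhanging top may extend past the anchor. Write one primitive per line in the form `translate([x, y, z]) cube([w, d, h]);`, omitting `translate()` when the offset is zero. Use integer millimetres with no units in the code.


translate([201, 318, 436]) cube([429, 380, 27]);
translate([201, 318, 0]) cube([49, 49, 436]);
translate([581, 318, 0]) cube([49, 49, 436]);
translate([201, 649, 0]) cube([49, 49, 436]);
translate([581, 649, 0]) cube([49, 49, 436]);
translate([201, 669, 463]) cube([429, 29, 493]);


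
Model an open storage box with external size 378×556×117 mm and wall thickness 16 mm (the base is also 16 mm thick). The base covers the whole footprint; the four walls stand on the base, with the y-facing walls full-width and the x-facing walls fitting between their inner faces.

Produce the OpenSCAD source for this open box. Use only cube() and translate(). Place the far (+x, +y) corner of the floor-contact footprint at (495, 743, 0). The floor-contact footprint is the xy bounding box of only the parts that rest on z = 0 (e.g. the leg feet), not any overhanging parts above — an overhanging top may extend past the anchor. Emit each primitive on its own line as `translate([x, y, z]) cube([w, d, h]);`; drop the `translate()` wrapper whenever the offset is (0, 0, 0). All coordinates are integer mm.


translate([117, 187, 0]) cube([378, 556, 16]);
translate([117, 187, 16]) cube([378, 16, 101]);
translate([117, 727, 16]) cube([378, 16, 101]);
translate([117, 203, 16]) cube([16, 524, 101]);
translate([479, 203, 16]) cube([16, 524, 101]);


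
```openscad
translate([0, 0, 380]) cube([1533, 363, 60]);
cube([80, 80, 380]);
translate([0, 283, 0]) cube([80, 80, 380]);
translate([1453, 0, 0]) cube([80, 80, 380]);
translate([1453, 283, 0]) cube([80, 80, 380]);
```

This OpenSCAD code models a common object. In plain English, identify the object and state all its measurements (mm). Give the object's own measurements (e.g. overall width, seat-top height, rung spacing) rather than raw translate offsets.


A bench: a 1533×363 mm seat slab, 60 mm thick, top at z = 440 mm, on four 80×80 mm square legs flush with the seat corners and standing on z = 0.


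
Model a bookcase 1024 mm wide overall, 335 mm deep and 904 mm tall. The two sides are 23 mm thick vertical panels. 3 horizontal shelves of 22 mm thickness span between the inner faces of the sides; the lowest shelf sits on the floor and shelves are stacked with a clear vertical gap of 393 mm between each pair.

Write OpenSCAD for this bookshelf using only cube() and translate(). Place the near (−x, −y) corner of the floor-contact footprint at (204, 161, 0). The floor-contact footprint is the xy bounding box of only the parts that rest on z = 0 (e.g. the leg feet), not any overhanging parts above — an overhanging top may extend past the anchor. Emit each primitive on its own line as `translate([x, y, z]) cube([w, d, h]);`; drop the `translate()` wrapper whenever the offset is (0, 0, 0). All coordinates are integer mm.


translate([204, 161, 0]) cube([23, 335, 904]);
translate([1205, 161, 0]) cube([23, 335, 904]);
translate([227, 161, 0]) cube([978, 335, 22]);
translate([227, 161, 415]) cube([978, 335, 22]);
translate([227, 161, 830]) cube([978, 335, 22]);


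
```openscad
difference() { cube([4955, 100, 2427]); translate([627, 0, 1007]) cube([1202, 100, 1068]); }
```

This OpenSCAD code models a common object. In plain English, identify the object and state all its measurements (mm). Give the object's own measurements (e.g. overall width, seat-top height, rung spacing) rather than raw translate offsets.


A wall 4955 mm long (x), 100 mm thick (y), 2427 mm tall, with a rectangular window opening cut through it. The opening is 1202 mm wide and 1068 mm tall; its sill is at z = 1007 mm and its near (−x) edge is 627 mm from the wall's −x end. The opening passes through the full wall thickness.


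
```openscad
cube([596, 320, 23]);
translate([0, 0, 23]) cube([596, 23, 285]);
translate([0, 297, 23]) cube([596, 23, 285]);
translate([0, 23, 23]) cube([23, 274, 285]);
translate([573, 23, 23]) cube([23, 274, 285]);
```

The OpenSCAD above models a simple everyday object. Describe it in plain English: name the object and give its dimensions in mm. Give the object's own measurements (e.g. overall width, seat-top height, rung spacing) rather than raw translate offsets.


An open-topped rectangular box: outside dimensions 596×320×308 mm, with a uniform wall and base thickness of 23 mm. The base is a full 596×320 slab on the floor; four walls sit on top of the base. The front and back walls (the −y and +y sides) span the full width; the two side walls fit between them.


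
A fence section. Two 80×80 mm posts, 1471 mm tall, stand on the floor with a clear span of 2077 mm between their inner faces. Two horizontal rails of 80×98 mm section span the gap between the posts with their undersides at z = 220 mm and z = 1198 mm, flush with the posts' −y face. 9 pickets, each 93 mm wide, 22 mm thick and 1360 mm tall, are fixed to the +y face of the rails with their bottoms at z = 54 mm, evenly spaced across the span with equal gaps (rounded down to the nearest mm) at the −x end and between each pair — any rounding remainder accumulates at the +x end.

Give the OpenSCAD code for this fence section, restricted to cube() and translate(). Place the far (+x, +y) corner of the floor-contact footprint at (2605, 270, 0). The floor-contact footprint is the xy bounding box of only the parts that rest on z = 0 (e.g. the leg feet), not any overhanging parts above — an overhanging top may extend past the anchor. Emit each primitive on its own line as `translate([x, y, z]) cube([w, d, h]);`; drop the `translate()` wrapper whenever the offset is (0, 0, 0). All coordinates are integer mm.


translate([368, 190, 0]) cube([80, 80, 1471]);
translate([2525, 190, 0]) cube([80, 80, 1471]);
translate([448, 190, 220]) cube([2077, 80, 98]);
translate([448, 190, 1198]) cube([2077, 80, 98]);
translate([572, 270, 54]) cube([93, 22, 1360]);
translate([789, 270, 54]) cube([93, 22, 1360]);
translate([1006, 270, 54]) cube([93, 22, 1360]);
translate([1223, 270, 54]) cube([93, 22, 1360]);
translate([1440, 270, 54]) cube([93, 22, 1360]);
translate([1657, 270, 54]) cube([93, 22, 1360]);
translate([1874, 270, 54]) cube([93, 22, 1360]);
translate([2091, 270, 54]) cube([93, 22, 1360]);
translate([2308, 270, 54]) cube([93, 22, 1360]);


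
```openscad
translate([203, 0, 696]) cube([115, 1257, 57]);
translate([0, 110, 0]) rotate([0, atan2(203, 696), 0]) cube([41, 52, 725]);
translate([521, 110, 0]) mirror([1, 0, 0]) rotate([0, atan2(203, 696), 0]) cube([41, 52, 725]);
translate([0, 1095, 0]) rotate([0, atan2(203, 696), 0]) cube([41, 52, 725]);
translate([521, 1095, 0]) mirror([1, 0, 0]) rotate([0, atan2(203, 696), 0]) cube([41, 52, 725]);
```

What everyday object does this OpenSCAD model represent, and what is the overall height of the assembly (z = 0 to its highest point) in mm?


A sawhorse. The overall height is 753 mm.

A beam across two mirrored pairs of raked legs — a sawhorse. The beam's underside is at z = 696 (matching the legs' vertical rise in atan2(203, 696)) and the beam is 57 mm tall, so its top is at 696 + 57 = 753 mm. The raked legs top out at the beam's underside, so that is the highest point.


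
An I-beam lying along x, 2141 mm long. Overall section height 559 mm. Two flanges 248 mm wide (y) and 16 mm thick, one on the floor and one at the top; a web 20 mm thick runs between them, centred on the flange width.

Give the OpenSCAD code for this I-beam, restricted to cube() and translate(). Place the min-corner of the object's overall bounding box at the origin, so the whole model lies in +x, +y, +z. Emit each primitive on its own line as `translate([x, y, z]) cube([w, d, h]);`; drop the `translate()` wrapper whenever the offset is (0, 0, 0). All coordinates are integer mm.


cube([2141, 248, 16]);
translate([0, 114, 16]) cube([2141, 20, 527]);
translate([0, 0, 543]) cube([2141, 248, 16]);


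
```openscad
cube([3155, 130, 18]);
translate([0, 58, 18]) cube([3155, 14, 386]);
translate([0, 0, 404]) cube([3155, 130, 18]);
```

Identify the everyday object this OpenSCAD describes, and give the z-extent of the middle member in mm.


An I-beam. The web height is 386 mm.

Two wide flanges with a thin centred web — an I-beam. Overall 422 mm minus two 18 mm flanges gives a web of 422 − 2·18 = 386 mm.


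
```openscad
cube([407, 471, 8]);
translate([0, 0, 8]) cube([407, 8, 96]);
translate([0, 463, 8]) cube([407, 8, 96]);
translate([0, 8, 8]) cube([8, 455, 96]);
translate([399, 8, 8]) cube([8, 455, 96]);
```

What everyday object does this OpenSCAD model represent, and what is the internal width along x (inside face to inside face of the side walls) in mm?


An open box. The internal width is 391 mm.

A 407×471 base slab with four walls standing on it — an open box. The base is 407 mm wide and the walls are 8 mm thick, so the internal width is 407 − 2 × 8 = 391 mm.


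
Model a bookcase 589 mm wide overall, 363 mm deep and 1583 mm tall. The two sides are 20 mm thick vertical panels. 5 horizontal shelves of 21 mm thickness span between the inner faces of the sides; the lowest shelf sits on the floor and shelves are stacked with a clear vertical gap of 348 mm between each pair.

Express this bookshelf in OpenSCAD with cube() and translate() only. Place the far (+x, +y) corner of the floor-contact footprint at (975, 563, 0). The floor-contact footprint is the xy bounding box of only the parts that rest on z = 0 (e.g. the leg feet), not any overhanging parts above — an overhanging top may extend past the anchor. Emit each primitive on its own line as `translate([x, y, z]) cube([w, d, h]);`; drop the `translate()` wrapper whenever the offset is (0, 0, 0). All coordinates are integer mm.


translate([386, 200, 0]) cube([20, 363, 1583]);
translate([955, 200, 0]) cube([20, 363, 1583]);
translate([406, 200, 0]) cube([549, 363, 21]);
translate([406, 200, 369]) cube([549, 363, 21]);
translate([406, 200, 738]) cube([549, 363, 21]);
translate([406, 200, 1107]) cube([549, 363, 21]);
translate([406, 200, 1476]) cube([549, 363, 21]);


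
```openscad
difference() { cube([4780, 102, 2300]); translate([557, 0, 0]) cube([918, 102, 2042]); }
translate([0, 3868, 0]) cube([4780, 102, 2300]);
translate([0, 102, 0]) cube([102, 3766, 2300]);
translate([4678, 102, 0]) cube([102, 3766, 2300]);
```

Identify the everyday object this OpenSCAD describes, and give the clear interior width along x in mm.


A single room. The interior width is 4576 mm.

Four walls enclosing a rectangle with a door in the front wall — a room. Outside width 4780 minus two 102 mm walls gives 4576 mm.


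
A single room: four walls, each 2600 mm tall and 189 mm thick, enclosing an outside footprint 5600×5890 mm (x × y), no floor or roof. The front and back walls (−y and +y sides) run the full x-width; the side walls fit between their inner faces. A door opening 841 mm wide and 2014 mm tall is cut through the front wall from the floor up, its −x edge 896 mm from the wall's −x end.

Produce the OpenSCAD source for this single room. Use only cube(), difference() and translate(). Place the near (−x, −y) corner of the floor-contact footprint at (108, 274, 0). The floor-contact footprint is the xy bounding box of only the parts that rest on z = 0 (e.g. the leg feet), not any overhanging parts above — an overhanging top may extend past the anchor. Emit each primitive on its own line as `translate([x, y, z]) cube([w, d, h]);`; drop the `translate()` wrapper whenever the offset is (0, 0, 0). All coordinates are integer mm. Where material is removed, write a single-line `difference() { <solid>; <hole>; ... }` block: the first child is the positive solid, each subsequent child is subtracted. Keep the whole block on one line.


difference() { translate([108, 274, 0]) cube([5600, 189, 2600]); translate([1004, 274, 0]) cube([841, 189, 2014]); }
translate([108, 5975, 0]) cube([5600, 189, 2600]);
translate([108, 463, 0]) cube([189, 5512, 2600]);
translate([5519, 463, 0]) cube([189, 5512, 2600]);


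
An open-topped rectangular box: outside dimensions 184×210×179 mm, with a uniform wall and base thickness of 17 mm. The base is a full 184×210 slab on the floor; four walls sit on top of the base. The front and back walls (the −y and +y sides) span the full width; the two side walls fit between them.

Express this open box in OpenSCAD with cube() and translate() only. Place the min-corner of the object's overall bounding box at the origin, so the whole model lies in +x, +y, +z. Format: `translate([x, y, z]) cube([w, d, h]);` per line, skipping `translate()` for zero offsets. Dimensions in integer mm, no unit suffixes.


cube([184, 210, 17]);
translate([0, 0, 17]) cube([184, 17, 162]);
translate([0, 193, 17]) cube([184, 17, 162]);
translate([0, 17, 17]) cube([17, 176, 162]);
translate([167, 17, 17]) cube([17, 176, 162]);


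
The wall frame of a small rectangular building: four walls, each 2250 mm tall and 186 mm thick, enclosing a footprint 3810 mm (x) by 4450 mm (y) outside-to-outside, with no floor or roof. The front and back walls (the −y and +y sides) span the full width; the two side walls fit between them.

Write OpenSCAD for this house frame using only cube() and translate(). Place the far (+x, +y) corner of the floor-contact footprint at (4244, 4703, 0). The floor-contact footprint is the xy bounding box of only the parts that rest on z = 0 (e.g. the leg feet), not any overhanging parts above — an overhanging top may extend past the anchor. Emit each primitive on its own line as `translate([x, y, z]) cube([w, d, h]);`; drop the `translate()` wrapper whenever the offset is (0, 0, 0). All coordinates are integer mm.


translate([434, 253, 0]) cube([3810, 186, 2250]);
translate([434, 4517, 0]) cube([3810, 186, 2250]);
translate([434, 439, 0]) cube([186, 4078, 2250]);
translate([4058, 439, 0]) cube([186, 4078, 2250]);
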